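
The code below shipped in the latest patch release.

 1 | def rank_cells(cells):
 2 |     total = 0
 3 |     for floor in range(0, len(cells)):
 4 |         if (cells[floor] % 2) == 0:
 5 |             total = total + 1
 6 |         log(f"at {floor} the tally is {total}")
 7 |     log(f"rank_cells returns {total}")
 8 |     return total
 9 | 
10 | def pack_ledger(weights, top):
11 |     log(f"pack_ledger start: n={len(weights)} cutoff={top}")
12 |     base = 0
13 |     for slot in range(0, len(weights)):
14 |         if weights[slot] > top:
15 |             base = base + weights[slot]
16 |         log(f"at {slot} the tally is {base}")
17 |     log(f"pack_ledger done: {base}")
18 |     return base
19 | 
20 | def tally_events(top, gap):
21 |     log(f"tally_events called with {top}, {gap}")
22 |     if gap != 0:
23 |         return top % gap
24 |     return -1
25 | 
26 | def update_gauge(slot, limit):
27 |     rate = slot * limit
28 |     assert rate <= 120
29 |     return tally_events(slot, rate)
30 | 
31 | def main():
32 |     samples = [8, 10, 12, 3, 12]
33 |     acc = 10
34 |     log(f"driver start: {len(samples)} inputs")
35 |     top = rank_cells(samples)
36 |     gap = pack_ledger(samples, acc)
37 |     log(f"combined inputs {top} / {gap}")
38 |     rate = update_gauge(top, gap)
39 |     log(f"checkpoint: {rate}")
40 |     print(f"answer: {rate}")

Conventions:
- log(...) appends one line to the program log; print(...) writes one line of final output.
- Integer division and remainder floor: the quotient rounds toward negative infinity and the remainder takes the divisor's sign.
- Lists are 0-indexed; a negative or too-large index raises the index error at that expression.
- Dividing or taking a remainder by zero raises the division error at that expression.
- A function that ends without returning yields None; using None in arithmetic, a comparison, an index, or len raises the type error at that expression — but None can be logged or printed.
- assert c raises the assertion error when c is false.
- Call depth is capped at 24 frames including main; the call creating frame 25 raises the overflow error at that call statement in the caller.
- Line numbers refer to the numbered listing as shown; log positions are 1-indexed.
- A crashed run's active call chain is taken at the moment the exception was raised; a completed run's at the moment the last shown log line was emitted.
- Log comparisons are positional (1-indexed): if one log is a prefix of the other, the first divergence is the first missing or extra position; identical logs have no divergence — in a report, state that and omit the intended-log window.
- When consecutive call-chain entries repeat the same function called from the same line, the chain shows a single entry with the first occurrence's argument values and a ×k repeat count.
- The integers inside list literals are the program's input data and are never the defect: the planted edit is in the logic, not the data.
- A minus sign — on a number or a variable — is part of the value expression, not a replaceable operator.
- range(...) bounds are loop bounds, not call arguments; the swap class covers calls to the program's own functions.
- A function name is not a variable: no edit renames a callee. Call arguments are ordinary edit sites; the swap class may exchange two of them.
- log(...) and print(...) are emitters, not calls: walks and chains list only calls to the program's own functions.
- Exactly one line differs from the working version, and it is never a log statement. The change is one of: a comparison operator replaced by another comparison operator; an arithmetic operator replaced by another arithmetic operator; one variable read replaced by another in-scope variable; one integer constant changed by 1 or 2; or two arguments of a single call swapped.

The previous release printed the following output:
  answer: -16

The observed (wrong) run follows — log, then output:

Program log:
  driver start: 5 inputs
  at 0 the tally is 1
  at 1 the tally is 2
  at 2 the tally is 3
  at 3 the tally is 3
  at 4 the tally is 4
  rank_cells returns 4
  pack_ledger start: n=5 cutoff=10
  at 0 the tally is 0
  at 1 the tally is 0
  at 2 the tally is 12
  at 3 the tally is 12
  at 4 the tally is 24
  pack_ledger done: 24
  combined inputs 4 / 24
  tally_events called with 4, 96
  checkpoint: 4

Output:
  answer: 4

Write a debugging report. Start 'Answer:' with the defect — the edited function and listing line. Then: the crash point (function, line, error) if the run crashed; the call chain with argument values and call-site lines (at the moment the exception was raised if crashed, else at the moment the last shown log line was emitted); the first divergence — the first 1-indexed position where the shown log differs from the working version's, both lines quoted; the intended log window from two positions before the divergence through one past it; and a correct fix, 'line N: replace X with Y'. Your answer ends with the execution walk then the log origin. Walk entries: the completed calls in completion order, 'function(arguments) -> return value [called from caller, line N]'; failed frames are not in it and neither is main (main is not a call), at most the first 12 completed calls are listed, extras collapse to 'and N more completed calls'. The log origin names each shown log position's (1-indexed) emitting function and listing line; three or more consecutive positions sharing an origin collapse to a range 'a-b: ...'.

Answer: the defect is in update_gauge at line 27.
The tell: Position 16 is the first bad log line: 'tally_events called with 4, 96' should read 'tally_events called with 4, -20'.
Call chain: main.
First divergence: position 16 — shown 'tally_events called with 4, 96', intended 'tally_events called with 4, -20'.
Intended log window:
  14: pack_ledger done: 24
  15: combined inputs 4 / 24
  16: tally_events called with 4, -20
  17: checkpoint: -16
Execution walk:
  rank_cells([8, 10, 12, 3, 12]) -> 4  [called from main, line 35]
  pack_ledger([8, 10, 12, 3, 12], 10) -> 24  [called from main, line 36]
  tally_events(4, 96) -> 4  [called from update_gauge, line 29]
  update_gauge(4, 24) -> 4  [called from main, line 38]
Log origin:
  1 — main, line 34
  2-6 — rank_cells, line 6
  7 — rank_cells, line 7
  8 — pack_ledger, line 11
  9-13 — pack_ledger, line 16
  14 — pack_ledger, line 17
  15 — main, line 37
  16 — tally_events, line 21
  17 — main, line 39
A correct fix: line 27: replace `*` with `-`.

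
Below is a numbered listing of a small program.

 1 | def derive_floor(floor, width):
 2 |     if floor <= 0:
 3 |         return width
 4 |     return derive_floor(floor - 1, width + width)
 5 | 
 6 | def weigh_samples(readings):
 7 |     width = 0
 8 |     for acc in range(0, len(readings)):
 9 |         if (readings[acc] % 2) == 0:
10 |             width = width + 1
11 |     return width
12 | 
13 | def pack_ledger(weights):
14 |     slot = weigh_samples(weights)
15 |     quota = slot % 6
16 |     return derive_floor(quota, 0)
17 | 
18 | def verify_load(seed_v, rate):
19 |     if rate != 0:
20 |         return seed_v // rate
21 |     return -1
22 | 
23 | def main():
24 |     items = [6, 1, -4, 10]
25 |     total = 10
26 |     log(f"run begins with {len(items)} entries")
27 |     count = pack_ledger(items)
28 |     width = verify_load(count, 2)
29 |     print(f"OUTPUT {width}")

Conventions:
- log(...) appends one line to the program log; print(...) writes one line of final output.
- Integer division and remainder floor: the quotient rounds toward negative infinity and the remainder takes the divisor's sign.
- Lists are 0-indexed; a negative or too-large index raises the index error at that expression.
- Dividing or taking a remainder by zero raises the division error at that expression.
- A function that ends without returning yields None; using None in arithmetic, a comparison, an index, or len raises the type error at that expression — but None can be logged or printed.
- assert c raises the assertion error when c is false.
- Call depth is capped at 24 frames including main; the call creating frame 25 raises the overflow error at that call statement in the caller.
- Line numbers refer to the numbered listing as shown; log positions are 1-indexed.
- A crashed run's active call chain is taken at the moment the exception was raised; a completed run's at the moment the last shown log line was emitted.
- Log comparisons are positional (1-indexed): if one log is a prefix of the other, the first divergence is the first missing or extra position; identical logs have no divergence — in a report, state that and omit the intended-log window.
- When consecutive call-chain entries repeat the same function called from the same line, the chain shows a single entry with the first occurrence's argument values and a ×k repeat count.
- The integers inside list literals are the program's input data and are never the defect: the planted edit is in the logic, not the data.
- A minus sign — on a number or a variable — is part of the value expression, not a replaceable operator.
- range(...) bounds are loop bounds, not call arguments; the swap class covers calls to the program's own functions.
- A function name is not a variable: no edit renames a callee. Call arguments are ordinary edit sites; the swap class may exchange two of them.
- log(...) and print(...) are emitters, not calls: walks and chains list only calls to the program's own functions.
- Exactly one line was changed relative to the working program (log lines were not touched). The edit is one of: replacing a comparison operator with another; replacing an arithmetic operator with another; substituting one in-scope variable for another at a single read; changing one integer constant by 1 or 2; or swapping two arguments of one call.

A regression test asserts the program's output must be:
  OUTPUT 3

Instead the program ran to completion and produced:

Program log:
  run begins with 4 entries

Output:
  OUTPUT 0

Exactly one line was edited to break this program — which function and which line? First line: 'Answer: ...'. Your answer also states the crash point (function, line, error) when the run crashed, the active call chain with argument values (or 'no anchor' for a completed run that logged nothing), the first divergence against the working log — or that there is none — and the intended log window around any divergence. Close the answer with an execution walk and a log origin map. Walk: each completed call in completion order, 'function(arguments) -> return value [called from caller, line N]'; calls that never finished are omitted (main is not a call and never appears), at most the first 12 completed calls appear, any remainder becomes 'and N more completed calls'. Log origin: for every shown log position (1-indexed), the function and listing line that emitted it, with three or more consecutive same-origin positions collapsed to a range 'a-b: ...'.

Answer: the defect is in derive_floor at line 4.
The tell: Every logged value matches the working version; the printed result is what differs.
Call chain: main.
First divergence: there is none — every log position agrees.
Execution walk:
  weigh_samples([6, 1, -4, 10]) -> 3  [called from pack_ledger, line 14]
  derive_floor(0, 0) -> 0  [called from derive_floor, line 4]
  derive_floor(1, 0) -> 0  [called from derive_floor, line 4]
  derive_floor(2, 0) -> 0  [called from derive_floor, line 4]
  derive_floor(3, 0) -> 0  [called from pack_ledger, line 16]
  pack_ledger([6, 1, -4, 10]) -> 0  [called from main, line 27]
  verify_load(0, 2) -> 0  [called from main, line 28]
Log line origins:
  1: logged in main at line 26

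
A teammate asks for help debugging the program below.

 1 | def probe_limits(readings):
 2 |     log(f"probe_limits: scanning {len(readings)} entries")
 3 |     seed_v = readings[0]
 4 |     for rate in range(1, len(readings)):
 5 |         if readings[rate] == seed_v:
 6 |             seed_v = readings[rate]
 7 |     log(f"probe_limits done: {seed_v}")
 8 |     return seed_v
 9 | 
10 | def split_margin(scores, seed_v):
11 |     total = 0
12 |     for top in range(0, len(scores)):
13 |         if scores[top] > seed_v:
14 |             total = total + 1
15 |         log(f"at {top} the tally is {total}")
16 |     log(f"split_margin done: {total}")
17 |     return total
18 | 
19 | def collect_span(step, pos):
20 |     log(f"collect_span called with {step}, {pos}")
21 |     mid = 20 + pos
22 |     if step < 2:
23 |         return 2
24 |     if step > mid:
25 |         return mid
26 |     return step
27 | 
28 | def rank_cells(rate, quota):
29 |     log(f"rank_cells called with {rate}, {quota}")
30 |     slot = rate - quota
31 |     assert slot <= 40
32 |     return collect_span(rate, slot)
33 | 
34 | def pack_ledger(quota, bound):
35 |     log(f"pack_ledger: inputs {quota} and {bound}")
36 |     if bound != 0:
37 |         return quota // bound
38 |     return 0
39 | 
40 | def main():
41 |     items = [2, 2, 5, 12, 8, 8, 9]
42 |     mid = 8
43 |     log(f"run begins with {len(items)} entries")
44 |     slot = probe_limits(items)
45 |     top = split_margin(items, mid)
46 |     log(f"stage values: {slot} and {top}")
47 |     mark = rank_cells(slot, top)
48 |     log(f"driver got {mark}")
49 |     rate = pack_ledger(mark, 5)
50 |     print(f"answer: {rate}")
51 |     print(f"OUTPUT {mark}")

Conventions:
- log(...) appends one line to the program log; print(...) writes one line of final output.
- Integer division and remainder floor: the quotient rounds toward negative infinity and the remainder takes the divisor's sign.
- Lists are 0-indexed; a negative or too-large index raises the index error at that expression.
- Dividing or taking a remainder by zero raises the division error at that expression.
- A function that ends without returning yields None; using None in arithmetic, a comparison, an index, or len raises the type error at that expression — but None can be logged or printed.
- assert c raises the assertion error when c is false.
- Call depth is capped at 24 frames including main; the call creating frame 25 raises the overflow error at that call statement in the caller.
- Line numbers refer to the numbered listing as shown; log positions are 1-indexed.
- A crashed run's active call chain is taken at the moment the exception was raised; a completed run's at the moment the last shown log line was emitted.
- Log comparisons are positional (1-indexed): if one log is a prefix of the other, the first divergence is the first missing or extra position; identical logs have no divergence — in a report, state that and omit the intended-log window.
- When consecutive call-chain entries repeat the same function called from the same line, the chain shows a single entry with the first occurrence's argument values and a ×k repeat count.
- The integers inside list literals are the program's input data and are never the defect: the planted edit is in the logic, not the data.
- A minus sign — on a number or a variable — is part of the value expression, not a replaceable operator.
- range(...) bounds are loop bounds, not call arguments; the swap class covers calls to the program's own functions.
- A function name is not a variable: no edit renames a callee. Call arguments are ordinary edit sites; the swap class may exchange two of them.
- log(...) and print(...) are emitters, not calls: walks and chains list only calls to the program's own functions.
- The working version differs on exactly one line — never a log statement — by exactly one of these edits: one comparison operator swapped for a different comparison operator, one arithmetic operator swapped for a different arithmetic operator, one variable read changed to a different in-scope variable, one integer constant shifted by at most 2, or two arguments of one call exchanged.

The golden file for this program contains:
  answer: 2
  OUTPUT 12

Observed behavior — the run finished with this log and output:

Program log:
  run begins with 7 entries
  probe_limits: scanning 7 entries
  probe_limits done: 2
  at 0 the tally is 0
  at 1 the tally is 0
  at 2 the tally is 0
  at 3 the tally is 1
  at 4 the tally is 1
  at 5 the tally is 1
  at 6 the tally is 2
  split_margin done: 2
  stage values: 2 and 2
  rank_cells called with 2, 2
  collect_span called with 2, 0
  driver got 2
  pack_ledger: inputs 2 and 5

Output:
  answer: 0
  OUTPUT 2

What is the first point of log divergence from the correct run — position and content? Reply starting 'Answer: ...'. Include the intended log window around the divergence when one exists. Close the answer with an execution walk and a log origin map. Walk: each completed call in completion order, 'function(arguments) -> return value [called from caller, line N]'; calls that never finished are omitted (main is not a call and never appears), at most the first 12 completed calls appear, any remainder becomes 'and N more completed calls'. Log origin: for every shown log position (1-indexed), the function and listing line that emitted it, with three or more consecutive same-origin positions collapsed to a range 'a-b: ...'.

Answer: position 3 — shown 'probe_limits done: 2', intended 'probe_limits done: 12'.
Intended log window:
  1: run begins with 7 entries
  2: probe_limits: scanning 7 entries
  3: probe_limits done: 12
  4: at 0 the tally is 0
Execution walk:
  probe_limits([2, 2, 5, 12, 8, 8, 9]) -> 2  [called from main, line 44]
  split_margin([2, 2, 5, 12, 8, 8, 9], 8) -> 2  [called from main, line 45]
  collect_span(2, 0) -> 2  [called from rank_cells, line 32]
  rank_cells(2, 2) -> 2  [called from main, line 47]
  pack_ledger(2, 5) -> 0  [called from main, line 49]
Log line origins:
  1: logged in main at line 43
  2: logged in probe_limits at line 2
  3: logged in probe_limits at line 7
  4-10: logged in split_margin at line 15
  11: logged in split_margin at line 16
  12: logged in main at line 46
  13: logged in rank_cells at line 29
  14: logged in collect_span at line 20
  15: logged in main at line 48
  16: logged in pack_ledger at line 35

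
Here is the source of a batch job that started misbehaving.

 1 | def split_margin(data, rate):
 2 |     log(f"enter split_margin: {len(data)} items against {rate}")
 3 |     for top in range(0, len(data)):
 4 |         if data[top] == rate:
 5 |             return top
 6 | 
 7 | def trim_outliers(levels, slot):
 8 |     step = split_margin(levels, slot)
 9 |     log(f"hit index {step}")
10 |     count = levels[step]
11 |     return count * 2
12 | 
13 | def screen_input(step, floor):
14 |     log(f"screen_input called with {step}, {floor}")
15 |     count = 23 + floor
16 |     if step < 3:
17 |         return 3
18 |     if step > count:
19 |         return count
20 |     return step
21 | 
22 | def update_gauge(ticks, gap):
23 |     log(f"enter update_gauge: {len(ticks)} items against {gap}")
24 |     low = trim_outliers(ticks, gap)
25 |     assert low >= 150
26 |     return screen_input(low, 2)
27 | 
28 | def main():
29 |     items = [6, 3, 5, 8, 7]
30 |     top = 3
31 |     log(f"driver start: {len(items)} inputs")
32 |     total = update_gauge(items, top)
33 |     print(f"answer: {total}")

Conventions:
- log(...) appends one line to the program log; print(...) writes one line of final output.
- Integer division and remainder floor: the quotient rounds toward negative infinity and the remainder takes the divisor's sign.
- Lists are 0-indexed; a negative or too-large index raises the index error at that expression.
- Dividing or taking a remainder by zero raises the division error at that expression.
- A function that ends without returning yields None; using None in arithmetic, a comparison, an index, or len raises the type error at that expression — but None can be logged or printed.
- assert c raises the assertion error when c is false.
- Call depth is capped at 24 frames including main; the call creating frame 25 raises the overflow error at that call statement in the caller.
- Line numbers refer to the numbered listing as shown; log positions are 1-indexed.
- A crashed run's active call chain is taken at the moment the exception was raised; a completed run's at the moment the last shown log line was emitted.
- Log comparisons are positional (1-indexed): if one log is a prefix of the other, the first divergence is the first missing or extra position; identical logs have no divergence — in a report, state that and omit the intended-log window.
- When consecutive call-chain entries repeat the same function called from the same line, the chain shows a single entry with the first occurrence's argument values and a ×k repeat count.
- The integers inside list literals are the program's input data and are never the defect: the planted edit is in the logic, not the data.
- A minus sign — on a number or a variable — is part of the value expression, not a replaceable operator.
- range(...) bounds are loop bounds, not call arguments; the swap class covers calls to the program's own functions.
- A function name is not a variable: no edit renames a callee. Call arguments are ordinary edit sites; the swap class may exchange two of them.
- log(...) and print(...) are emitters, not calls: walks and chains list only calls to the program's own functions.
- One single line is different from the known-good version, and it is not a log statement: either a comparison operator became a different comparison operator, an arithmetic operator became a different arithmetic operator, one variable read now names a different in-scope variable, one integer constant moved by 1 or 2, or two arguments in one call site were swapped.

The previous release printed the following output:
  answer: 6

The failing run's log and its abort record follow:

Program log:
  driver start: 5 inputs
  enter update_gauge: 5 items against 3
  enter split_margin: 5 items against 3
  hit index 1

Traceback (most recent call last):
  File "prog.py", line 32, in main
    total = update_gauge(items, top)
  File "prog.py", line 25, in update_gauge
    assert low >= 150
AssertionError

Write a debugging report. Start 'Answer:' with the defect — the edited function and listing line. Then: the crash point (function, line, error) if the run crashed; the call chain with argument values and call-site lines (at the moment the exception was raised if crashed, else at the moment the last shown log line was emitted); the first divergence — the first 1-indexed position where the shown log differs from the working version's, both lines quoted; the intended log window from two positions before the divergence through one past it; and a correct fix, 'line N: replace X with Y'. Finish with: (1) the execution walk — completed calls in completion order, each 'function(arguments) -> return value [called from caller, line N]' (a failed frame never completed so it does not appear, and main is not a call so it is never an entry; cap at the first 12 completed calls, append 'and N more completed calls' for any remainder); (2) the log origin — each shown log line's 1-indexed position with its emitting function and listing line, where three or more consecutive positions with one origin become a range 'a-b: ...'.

Answer: the defect is in update_gauge at line 25.
Key fact: After 4 matching log lines the faulty run goes silent, while the working version continues with 'screen_input called with 6, 2'.
Crash: update_gauge, line 25, AssertionError.
Call chain: main -> update_gauge([6, 3, 5, 8, 7], 3) (called at line 32).
First divergence: position 5 — the faulty run's log ends after 4 lines; the working version continues with 'screen_input called with 6, 2'.
Intended log window:
  3: enter split_margin: 5 items against 3
  4: hit index 1
  5: screen_input called with 6, 2
Execution walk:
  split_margin([6, 3, 5, 8, 7], 3) -> 1  [called from trim_outliers, line 8]
  trim_outliers([6, 3, 5, 8, 7], 3) -> 6  [called from update_gauge, line 24]
Log origin:
  1: logged in main at line 31
  2: logged in update_gauge at line 23
  3: logged in split_margin at line 2
  4: logged in trim_outliers at line 9
A correct fix: line 25: replace `>=` with `<=`.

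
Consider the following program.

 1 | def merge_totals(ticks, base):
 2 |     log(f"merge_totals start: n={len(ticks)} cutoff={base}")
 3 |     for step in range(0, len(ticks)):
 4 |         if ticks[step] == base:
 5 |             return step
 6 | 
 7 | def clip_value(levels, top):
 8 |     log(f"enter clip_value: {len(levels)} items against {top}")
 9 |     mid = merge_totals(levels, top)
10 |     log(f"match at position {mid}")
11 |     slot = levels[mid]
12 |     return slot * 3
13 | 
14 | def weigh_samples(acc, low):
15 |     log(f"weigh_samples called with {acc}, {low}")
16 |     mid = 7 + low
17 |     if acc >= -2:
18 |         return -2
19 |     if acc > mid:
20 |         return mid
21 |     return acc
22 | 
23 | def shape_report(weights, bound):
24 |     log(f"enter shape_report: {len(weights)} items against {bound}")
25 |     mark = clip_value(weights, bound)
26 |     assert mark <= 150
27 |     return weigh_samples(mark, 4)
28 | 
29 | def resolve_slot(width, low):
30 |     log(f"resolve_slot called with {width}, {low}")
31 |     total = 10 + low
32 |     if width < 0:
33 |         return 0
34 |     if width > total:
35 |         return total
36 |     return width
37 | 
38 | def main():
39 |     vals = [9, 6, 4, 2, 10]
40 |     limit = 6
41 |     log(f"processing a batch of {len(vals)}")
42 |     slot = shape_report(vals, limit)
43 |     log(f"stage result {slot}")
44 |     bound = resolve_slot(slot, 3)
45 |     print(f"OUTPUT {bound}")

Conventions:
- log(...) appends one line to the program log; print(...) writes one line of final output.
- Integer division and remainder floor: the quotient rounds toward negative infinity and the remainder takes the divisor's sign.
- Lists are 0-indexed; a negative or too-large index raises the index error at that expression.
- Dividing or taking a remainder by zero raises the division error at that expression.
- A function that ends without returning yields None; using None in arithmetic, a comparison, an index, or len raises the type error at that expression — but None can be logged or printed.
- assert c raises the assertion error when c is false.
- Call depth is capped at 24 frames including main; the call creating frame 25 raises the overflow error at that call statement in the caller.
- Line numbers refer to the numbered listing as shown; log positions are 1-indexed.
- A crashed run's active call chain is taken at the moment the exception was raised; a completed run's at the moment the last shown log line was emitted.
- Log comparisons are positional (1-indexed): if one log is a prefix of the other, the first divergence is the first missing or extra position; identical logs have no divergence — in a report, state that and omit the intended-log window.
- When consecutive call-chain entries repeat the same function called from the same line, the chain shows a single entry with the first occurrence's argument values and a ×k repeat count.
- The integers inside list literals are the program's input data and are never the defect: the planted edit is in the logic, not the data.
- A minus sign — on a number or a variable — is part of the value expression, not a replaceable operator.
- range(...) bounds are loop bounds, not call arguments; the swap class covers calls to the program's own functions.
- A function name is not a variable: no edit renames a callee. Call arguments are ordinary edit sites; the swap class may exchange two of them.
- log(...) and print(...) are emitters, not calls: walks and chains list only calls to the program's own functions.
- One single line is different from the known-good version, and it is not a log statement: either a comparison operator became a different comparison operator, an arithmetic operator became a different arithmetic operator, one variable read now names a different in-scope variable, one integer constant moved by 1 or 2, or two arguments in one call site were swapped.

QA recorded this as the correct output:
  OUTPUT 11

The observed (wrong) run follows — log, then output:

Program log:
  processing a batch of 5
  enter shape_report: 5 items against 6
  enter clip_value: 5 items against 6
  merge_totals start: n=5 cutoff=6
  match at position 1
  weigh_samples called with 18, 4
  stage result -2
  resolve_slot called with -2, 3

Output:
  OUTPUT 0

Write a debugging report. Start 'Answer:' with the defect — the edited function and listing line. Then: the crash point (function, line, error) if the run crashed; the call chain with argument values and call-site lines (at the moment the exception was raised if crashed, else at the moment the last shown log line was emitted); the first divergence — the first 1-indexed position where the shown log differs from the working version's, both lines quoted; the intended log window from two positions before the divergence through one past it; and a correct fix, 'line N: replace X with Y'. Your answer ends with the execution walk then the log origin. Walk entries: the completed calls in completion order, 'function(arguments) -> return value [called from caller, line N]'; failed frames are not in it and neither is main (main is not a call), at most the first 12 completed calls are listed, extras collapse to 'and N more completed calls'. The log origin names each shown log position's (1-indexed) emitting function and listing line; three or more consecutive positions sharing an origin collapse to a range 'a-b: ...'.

Answer: the defect is in weigh_samples at line 17.
Key observation: Log line 7 is where behavior first shows: 'stage result -2' appears instead of 'stage result 11'.
Call chain: main -> resolve_slot(-2, 3) (called at line 44).
First divergence: at position 7 the run shows 'stage result -2' where the working version logs 'stage result 11'.
Intended log window:
  5: match at position 1
  6: weigh_samples called with 18, 4
  7: stage result 11
  8: resolve_slot called with 11, 3
Execution walk:
  merge_totals([9, 6, 4, 2, 10], 6) -> 1  [called from clip_value, line 9]
  clip_value([9, 6, 4, 2, 10], 6) -> 18  [called from shape_report, line 25]
  weigh_samples(18, 4) -> -2  [called from shape_report, line 27]
  shape_report([9, 6, 4, 2, 10], 6) -> -2  [called from main, line 42]
  resolve_slot(-2, 3) -> 0  [called from main, line 44]
Origin of each log line:
  1: from main, line 41
  2: from shape_report, line 24
  3: from clip_value, line 8
  4: from merge_totals, line 2
  5: from clip_value, line 10
  6: from weigh_samples, line 15
  7: from main, line 43
  8: from resolve_slot, line 30
A correct fix: line 17: replace `>=` with `<`.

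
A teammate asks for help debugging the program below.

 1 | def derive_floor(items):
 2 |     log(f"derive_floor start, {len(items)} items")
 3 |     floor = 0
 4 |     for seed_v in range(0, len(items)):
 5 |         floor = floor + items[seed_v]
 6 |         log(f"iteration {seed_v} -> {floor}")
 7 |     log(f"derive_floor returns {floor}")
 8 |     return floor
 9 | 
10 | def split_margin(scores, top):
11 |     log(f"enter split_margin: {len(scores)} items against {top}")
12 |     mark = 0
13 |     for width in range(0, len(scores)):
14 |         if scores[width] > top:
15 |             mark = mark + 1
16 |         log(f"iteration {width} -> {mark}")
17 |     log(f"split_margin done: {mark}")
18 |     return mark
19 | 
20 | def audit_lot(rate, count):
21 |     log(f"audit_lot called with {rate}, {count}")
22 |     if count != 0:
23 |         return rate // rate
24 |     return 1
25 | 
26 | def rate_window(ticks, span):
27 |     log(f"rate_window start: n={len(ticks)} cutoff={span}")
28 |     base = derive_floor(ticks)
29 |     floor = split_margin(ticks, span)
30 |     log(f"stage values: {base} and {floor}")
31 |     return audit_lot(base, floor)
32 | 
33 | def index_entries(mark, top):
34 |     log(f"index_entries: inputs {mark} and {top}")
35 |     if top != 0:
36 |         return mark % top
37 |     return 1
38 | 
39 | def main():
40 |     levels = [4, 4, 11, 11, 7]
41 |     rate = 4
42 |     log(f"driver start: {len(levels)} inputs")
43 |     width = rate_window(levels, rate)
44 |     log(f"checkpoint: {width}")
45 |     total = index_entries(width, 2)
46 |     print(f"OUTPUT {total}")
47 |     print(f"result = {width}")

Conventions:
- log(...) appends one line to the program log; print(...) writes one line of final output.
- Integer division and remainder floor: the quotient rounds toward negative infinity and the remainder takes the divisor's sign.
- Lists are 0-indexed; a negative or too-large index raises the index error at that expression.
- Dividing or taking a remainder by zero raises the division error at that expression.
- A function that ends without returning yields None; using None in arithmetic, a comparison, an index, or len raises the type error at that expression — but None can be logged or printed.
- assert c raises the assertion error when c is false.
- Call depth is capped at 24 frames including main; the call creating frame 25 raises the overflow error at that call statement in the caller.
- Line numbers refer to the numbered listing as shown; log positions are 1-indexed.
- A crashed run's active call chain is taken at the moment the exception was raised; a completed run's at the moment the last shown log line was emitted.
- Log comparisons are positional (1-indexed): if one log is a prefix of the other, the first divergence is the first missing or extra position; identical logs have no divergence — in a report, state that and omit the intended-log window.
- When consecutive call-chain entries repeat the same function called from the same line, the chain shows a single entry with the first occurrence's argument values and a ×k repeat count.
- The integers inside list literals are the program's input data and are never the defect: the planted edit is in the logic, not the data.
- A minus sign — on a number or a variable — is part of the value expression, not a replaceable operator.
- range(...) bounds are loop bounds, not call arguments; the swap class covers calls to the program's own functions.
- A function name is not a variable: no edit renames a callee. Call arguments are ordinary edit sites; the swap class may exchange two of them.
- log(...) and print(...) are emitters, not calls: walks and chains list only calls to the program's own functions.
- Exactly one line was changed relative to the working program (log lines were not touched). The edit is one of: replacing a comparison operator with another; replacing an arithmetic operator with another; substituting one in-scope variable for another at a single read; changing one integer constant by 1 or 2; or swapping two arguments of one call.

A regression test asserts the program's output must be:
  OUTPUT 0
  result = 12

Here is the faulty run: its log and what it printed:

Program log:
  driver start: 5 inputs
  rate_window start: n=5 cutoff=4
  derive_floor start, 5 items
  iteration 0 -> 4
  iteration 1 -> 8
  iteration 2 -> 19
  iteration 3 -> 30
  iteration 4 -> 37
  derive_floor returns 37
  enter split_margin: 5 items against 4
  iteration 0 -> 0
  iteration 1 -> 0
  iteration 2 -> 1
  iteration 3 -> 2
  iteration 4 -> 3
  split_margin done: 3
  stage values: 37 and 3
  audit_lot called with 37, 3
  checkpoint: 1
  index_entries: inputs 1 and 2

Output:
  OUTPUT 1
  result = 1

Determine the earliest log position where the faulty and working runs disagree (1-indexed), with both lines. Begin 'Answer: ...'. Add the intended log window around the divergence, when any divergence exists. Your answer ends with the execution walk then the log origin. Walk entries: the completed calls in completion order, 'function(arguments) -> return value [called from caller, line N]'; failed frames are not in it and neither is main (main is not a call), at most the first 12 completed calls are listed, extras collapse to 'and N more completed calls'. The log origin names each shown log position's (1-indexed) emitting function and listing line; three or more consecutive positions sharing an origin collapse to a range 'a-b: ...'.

Answer: position 19 — shown 'checkpoint: 1', intended 'checkpoint: 12'.
Intended log window:
  17: stage values: 37 and 3
  18: audit_lot called with 37, 3
  19: checkpoint: 12
  20: index_entries: inputs 12 and 2
Execution walk:
  derive_floor([4, 4, 11, 11, 7]) -> 37  [called from rate_window, line 28]
  split_margin([4, 4, 11, 11, 7], 4) -> 3  [called from rate_window, line 29]
  audit_lot(37, 3) -> 1  [called from rate_window, line 31]
  rate_window([4, 4, 11, 11, 7], 4) -> 1  [called from main, line 43]
  index_entries(1, 2) -> 1  [called from main, line 45]
Log line origins:
  1: logged in main at line 42
  2: logged in rate_window at line 27
  3: logged in derive_floor at line 2
  4-8: logged in derive_floor at line 6
  9: logged in derive_floor at line 7
  10: logged in split_margin at line 11
  11-15: logged in split_margin at line 16
  16: logged in split_margin at line 17
  17: logged in rate_window at line 30
  18: logged in audit_lot at line 21
  19: logged in main at line 44
  20: logged in index_entries at line 34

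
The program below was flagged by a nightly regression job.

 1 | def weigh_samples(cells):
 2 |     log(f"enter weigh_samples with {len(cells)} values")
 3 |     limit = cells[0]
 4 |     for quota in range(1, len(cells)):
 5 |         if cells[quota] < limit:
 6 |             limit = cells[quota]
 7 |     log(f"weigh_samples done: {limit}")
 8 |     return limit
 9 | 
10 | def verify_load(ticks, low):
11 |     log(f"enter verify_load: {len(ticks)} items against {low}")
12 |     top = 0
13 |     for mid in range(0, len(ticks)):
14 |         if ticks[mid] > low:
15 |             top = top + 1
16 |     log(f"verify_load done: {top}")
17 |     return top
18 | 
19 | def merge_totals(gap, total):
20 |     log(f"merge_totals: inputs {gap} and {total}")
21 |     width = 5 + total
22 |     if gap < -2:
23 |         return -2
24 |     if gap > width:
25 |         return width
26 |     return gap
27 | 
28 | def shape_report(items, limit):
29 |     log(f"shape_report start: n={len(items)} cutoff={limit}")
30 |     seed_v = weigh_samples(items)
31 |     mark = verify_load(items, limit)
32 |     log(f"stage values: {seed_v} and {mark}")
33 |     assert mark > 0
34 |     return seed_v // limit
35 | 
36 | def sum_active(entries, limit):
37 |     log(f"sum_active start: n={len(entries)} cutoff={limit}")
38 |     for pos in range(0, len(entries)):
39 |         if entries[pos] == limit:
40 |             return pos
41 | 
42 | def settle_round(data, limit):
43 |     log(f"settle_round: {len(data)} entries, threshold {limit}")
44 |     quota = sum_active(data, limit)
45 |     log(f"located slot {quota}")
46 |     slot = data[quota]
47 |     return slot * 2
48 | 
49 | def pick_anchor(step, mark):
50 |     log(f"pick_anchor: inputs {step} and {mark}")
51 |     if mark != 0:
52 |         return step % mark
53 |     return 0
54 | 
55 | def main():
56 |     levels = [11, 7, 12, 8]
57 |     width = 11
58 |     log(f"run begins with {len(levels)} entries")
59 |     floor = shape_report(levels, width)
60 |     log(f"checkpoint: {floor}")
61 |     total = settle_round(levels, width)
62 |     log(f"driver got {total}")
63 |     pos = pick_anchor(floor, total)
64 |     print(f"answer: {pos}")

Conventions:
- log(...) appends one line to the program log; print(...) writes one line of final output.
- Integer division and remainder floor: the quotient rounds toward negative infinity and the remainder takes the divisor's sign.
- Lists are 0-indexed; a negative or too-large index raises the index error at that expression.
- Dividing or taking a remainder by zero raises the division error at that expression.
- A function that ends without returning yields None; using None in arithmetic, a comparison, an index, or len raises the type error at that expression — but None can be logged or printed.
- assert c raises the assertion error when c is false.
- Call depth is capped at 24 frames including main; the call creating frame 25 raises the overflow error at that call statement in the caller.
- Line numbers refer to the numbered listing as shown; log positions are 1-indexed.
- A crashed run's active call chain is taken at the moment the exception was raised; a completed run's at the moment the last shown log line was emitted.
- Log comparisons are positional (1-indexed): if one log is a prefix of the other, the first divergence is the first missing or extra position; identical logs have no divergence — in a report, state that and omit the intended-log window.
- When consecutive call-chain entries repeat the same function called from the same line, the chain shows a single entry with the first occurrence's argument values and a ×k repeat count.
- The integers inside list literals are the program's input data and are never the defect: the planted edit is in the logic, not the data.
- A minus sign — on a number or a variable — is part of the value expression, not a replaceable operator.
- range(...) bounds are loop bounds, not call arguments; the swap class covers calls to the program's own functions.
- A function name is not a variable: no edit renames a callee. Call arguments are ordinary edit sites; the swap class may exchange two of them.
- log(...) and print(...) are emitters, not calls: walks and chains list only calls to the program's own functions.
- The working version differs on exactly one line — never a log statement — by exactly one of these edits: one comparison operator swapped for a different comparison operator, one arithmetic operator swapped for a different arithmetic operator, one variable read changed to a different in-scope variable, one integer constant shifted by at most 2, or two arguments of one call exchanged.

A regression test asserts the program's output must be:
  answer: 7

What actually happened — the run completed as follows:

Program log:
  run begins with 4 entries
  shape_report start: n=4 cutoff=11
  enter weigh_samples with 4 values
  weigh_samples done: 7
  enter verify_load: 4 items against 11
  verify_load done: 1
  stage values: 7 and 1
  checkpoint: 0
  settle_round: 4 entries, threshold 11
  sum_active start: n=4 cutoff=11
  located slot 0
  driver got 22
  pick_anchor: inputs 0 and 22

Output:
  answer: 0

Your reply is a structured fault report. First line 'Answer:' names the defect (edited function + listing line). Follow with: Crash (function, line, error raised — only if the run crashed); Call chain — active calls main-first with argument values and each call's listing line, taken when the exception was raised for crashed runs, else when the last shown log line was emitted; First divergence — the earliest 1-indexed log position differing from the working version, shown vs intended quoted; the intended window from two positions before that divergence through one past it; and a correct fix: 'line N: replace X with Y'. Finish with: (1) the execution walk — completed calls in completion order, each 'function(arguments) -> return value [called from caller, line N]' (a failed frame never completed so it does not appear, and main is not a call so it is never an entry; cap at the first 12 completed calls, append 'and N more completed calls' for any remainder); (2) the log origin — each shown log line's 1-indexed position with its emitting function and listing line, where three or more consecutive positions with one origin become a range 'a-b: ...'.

Answer: the defect is in shape_report at line 34.
Key observation: The earliest visible damage is log position 8 — 'checkpoint: 0' rather than the intended 'checkpoint: 7'.
Call chain: main -> pick_anchor(0, 22) (called at line 63).
First divergence: position 8 — shown 'checkpoint: 0', intended 'checkpoint: 7'.
Intended log window:
  6: verify_load done: 1
  7: stage values: 7 and 1
  8: checkpoint: 7
  9: settle_round: 4 entries, threshold 11
Execution walk:
  weigh_samples([11, 7, 12, 8]) -> 7  [called from shape_report, line 30]
  verify_load([11, 7, 12, 8], 11) -> 1  [called from shape_report, line 31]
  shape_report([11, 7, 12, 8], 11) -> 0  [called from main, line 59]
  sum_active([11, 7, 12, 8], 11) -> 0  [called from settle_round, line 44]
  settle_round([11, 7, 12, 8], 11) -> 22  [called from main, line 61]
  pick_anchor(0, 22) -> 0  [called from main, line 63]
Origin of each log line:
  1 — main, line 58
  2 — shape_report, line 29
  3 — weigh_samples, line 2
  4 — weigh_samples, line 7
  5 — verify_load, line 11
  6 — verify_load, line 16
  7 — shape_report, line 32
  8 — main, line 60
  9 — settle_round, line 43
  10 — sum_active, line 37
  11 — settle_round, line 45
  12 — main, line 62
  13 — pick_anchor, line 50
A correct fix: line 34: replace `limit` with `mark`.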